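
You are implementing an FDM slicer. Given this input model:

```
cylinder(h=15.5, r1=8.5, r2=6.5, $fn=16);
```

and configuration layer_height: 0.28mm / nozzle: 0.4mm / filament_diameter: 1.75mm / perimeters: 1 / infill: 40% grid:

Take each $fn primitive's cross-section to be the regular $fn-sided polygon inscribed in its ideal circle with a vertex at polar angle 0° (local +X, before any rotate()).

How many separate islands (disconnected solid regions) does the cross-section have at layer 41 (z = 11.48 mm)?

At z = 11.48 mm: the cone (r1=8.5→r2=6.5) has section circumradius 7.019 here — a regular 16-gon. Overall, the cross-section is a single solid region. Island count = 1.

1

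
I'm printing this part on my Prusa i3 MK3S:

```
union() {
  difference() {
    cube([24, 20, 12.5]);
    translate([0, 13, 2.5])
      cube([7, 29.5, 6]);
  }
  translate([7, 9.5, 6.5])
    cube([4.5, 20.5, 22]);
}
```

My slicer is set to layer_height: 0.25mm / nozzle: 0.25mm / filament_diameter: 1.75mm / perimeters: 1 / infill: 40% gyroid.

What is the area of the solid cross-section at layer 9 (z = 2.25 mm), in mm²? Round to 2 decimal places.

480.00 mm²

At z = 2.25 mm: the 24×20 cube contributes its full rectangle (area 480.00 mm²); the cube at (0, 13) does not reach this height (z outside [2.5, 8.5]); Subtracting the remaining from the first: none of the subtracted shapes is present at this height, so the 24×20 cube is unchanged — area = 480.00 mm²; the cube at (7, 9.5) is absent (z outside [6.5, 28.5]); Taking the union: only that combined region is present, so the union is just that shape — area = 480.00 mm². Overall, the cross-section is a single solid region. Net area = 480.00 mm².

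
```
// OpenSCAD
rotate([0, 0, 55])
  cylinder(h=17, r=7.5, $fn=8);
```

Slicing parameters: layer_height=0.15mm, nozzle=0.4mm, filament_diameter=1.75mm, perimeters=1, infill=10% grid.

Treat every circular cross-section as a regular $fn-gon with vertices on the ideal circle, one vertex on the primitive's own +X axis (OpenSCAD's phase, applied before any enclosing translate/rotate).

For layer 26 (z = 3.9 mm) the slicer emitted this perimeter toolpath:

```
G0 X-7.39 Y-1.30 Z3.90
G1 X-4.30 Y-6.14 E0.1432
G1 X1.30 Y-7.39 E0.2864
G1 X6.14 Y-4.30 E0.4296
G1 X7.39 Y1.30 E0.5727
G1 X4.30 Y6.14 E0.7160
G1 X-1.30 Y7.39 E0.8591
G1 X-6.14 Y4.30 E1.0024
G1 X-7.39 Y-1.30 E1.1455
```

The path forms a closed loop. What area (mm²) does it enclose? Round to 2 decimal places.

Apply the shoelace formula to the sequence of (X, Y) vertices; enclosed area = 159.09 mm².

159.09 mm²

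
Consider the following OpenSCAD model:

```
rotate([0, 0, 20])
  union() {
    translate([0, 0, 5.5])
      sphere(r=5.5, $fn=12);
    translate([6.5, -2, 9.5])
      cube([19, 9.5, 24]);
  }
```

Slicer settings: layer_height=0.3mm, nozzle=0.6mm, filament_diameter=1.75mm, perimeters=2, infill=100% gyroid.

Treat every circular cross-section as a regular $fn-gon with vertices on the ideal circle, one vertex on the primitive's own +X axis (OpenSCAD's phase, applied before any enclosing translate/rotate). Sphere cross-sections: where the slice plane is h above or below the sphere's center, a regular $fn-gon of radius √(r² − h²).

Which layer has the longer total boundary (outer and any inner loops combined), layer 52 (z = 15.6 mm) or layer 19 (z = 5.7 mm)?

layer 52 (z = 15.6 mm)

Layer 52 (z = 15.6): the sphere is not intersected at this z (|z−center|=10.100 > r=5.5); the cube at (6.5, -2) (footprint 19×9.5) is included at this height (perimeter 57.00 mm); Merging all regions: only the 19×9.5 cube at (6.5, -2) is present, so the union is just that shape — boundary = 57.00 mm; (whole slice rotated 20° about Z — lengths, areas and connectivity unchanged). So its perimeter = 57.00 mm. Layer 19 (z = 5.7): the r=5.5 sphere contributes a regular 12-gon of circumradius √(5.5²−0.2²) = 5.496 (perimeter = 2·12·5.496·sin(180°/12) = 34.14 mm); the cube at (6.5, -2) is not intersected at this z (z outside [9.5, 33.5]); Combining (union): only the r=5.5 sphere is present, so the union is just that shape — boundary = 34.14 mm; (rotated 20° about Z; rotation is an isometry so areas/perimeters/island counts are preserved). So its perimeter = 34.14 mm. Layer 52 is larger (57.00 vs 34.14 mm).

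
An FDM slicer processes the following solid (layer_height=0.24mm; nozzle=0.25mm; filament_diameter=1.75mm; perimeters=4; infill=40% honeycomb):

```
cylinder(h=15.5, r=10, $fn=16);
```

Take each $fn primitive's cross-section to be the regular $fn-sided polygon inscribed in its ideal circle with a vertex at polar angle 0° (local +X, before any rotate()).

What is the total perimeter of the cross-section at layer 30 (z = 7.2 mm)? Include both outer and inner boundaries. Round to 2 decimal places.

62.43 mm

At z = 7.2 mm: the r=10 cylinder contributes a regular 16-gon of circumradius 10 (perimeter = 2·16·10.000·sin(180°/16) = 62.43 mm). Overall, the cross-section is a single solid region. Total boundary length (outer) = 62.43 mm.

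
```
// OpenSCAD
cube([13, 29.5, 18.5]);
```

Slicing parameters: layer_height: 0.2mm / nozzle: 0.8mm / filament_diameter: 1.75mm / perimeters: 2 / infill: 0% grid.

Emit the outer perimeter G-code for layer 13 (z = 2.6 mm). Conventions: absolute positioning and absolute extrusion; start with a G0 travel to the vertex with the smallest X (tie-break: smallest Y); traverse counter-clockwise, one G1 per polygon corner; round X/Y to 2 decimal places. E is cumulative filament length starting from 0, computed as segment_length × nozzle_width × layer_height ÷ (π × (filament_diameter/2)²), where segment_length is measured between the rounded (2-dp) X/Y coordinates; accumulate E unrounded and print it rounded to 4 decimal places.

G0 X0.00 Y0.00 Z2.60
G1 X13.00 Y0.00 E0.8648
G1 X13.00 Y29.50 E2.8271
G1 X0.00 Y29.50 E3.6919
G1 X0.00 Y0.00 E5.6542

At z = 2.6 mm: the cube (footprint 13×29.5) is included at this height. The outline is a single polygon with 4 vertices. Extrusion per mm of travel: 0.8 × 0.2 / (π × 0.875²) = 0.066520. Accumulating E over each segment gives final E = 5.6542.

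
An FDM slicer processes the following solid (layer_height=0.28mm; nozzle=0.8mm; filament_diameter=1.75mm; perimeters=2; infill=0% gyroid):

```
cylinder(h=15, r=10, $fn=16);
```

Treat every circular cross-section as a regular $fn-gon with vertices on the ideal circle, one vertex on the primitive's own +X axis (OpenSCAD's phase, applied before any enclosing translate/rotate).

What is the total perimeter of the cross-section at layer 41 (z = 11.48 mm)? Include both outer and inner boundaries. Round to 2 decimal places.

At z = 11.48 mm: the cylinder: section is a regular 16-gon, circumradius r=10 (perimeter = 2·16·10.000·sin(180°/16) = 62.43 mm). Overall, the cross-section is a single solid region. Total boundary length (outer) = 62.43 mm.

62.43 mm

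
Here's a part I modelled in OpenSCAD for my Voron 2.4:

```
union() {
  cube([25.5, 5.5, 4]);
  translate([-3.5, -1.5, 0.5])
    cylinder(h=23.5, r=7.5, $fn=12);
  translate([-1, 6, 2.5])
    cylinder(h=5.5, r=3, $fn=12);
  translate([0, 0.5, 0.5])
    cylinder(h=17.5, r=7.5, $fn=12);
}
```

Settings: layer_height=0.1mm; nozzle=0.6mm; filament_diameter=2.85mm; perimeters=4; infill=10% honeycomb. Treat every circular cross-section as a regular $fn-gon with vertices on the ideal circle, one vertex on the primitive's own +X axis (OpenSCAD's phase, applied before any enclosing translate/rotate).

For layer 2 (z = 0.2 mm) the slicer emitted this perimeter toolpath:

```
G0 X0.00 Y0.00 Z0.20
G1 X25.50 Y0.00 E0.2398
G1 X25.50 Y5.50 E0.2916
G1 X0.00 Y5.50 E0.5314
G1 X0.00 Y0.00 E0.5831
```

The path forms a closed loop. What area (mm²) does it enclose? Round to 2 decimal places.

Apply the shoelace formula to the sequence of (X, Y) vertices; enclosed area = 140.25 mm².

140.25 mm²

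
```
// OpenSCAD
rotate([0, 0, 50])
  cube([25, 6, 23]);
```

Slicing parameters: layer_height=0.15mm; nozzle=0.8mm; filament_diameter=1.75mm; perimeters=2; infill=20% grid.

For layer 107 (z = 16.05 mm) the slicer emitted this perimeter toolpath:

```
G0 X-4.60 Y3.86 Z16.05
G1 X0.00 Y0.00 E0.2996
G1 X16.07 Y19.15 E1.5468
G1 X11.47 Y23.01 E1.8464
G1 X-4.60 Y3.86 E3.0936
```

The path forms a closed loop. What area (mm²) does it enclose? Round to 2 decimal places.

150.12 mm²

Apply the shoelace formula to the sequence of (X, Y) vertices; enclosed area = 150.12 mm².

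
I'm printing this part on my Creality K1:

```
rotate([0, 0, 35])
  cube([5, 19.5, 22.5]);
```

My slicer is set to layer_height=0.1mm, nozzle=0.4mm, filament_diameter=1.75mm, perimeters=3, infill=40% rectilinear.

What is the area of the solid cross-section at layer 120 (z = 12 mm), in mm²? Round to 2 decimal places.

At z = 12 mm: the cube (footprint 5×19.5) is included at this height (area 97.50 mm²); (whole slice rotated 35° about Z — lengths, areas and connectivity unchanged). Overall, the cross-section is a single solid region. Net area = 97.50 mm².

97.50 mm²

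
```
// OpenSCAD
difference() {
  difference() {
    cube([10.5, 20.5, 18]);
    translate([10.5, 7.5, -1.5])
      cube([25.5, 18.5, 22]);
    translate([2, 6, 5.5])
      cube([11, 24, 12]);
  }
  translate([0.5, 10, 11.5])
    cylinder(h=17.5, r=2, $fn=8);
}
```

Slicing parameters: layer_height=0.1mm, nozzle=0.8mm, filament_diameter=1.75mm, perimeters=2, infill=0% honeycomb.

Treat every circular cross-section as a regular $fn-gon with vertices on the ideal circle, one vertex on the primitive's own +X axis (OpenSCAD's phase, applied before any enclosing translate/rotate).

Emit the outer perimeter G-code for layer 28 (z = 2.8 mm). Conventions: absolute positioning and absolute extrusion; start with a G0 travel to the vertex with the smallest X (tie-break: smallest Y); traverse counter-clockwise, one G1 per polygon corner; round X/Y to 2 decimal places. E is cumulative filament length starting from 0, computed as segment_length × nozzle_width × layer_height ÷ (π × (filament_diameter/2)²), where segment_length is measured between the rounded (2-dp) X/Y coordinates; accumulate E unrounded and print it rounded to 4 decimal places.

At z = 2.8 mm: the cube (footprint 10.5×20.5) is included at this height; the cube at (10.5, 7.5) is present — its section is the full 25.5×18.5 rectangle; the cube at (2, 6) is not intersected at this z (z outside [5.5, 17.5]); Taking the first minus the rest: starting from the 10.5×20.5 cube, the 25.5×18.5 cube at (10.5, 7.5) misses the remaining region (no effect) — 1 connected region; the cylinder at (0.5, 10) is absent (z outside [11.5, 29]); Subtracting the remaining from the first: none of the subtracted shapes is present at this height, so that combined region is unchanged — 1 connected region. The outline is a single polygon with 4 vertices. Extrusion per mm of travel: 0.8 × 0.1 / (π × 0.875²) = 0.033260. Accumulating E over each segment gives final E = 2.0621.

G0 X0.00 Y0.00 Z2.80
G1 X10.50 Y0.00 E0.3492
G1 X10.50 Y20.50 E1.0311
G1 X0.00 Y20.50 E1.3803
G1 X0.00 Y0.00 E2.0621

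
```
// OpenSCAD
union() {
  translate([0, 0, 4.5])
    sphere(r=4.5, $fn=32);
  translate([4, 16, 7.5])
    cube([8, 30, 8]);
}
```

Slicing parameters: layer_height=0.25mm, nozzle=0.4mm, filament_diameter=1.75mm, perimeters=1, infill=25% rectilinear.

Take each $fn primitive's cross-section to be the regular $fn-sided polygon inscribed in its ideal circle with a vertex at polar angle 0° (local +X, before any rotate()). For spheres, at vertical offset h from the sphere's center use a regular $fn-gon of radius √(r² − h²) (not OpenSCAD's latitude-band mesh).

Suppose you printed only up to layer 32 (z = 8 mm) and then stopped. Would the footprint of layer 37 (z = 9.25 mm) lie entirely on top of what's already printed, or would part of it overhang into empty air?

entirely on top

Compare the two slices. At z = 8: the r=4.5 sphere slices to a regular 32-gon of circumradius 2.828 (√(r²−h²) with h=3.5 from center) (area = (32/2)·2.828²·sin(360°/32) = 24.97 mm²); the 8×30 cube at (4, 16) contributes its full rectangle (area 240.00 mm²); Merging all regions: the 2 present regions are separate (no shared area or edge), so areas and boundary lengths simply add and each stays a separate island — area = 264.97 mm². At z = 9.25: the sphere does not reach this height (|z−center|=4.750 > r=4.5); the cube at (4, 16) (footprint 8×30) is included at this height (area 240.00 mm²); Combining (union): only the 8×30 cube at (4, 16) is present, so the union is just that shape — area = 240.00 mm². Checking containment: the cross-section at z = 9.25 is a subset of the cross-section at z = 8.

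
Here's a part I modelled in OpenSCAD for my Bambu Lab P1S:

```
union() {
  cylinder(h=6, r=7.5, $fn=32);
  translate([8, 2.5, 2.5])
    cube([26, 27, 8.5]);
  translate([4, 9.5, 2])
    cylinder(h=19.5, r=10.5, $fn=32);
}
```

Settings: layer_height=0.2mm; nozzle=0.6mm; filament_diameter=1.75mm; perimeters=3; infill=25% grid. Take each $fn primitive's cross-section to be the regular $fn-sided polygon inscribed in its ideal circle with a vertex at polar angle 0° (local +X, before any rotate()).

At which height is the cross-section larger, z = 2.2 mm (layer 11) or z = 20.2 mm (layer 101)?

Layer 11 (z = 2.2): the r=7.5 cylinder gives a regular 32-gon of circumradius 7.5 (constant along its height) (area = (32/2)·7.500²·sin(360°/32) = 175.58 mm²); the cube at (8, 2.5) is absent (z outside [2.5, 11]); the r=10.5 cylinder at (4, 9.5) contributes a regular 32-gon of circumradius 10.5 (area = (32/2)·10.500²·sin(360°/32) = 344.14 mm²); Combining (union): the regions partially overlap — summed areas 519.72 mm² minus the doubly-counted overlap 76.52 mm² gives 443.20 mm² — area = 443.20 mm². So its area = 443.20 mm². Layer 101 (z = 20.2): the cylinder is not intersected at this z (z outside [0, 6]); the cube at (8, 2.5) is not intersected at this z (z outside [2.5, 11]); the r=10.5 cylinder at (4, 9.5) contributes a regular 32-gon of circumradius 10.5 (area = (32/2)·10.500²·sin(360°/32) = 344.14 mm²); Taking the union: only the r=10.5 cylinder at (4, 9.5) is present, so the union is just that shape — area = 344.14 mm². So its area = 344.14 mm². Layer 11 is larger (443.20 vs 344.14 mm²).

layer 11 (z = 2.2 mm)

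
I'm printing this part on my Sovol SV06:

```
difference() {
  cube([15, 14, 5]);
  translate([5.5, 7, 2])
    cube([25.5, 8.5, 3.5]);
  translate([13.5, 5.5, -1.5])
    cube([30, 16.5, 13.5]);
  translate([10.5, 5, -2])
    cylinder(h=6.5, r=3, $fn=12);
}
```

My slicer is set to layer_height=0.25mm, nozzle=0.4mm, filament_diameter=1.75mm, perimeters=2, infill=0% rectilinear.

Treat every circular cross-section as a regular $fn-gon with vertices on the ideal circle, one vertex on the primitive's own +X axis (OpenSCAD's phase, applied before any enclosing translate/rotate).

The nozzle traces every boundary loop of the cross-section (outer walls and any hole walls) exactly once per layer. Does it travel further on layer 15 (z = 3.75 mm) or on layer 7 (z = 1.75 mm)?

layer 7 (z = 1.75 mm)

Layer 15 (z = 3.75): the cube is present — its section is the full 15×14 rectangle (perimeter 58.00 mm); the cube at (5.5, 7) is present — its section is the full 25.5×8.5 rectangle (perimeter 68.00 mm); the 30×16.5 cube at (13.5, 5.5) contributes its full rectangle (perimeter 93.00 mm); the cylinder at (10.5, 5): section is a regular 12-gon, circumradius r=3 (perimeter = 2·12·3.000·sin(180°/12) = 18.63 mm); Subtracting the remaining from the first: starting from the 15×14 cube, the 25.5×8.5 cube at (5.5, 7) partially overlaps it — only the 66.50 mm² overlap (of its 216.75 mm²) is removed, clipping the outline; the 30×16.5 cube at (13.5, 5.5) partially overlaps it — only the 2.25 mm² overlap (of its 495.00 mm²) is removed, clipping the outline; the r=3 cylinder at (10.5, 5) partially overlaps it — only the 24.25 mm² overlap (of its 27.00 mm²) is removed, clipping the outline — boundary = 67.64 mm. So its perimeter = 67.64 mm. Layer 7 (z = 1.75): the cube is present — its section is the full 15×14 rectangle (perimeter 58.00 mm); the cube at (5.5, 7) is not intersected at this z (z outside [2, 5.5]); the 30×16.5 cube at (13.5, 5.5) contributes its full rectangle (perimeter 93.00 mm); the r=3 cylinder at (10.5, 5) contributes a regular 12-gon of circumradius 3 (perimeter = 2·12·3.000·sin(180°/12) = 18.63 mm); After the difference (first − rest): starting from the 15×14 cube, the 30×16.5 cube at (13.5, 5.5) partially overlaps it — only the 12.75 mm² overlap (of its 495.00 mm²) is removed, clipping the outline; the r=3 cylinder at (10.5, 5) lies wholly inside it (removes its full 27.00 mm² and its 18.63 mm outline becomes a hole wall) — boundary (outer + 1 inner loop) = 76.63 mm. So its perimeter = 76.63 mm. Layer 7 is larger (76.63 vs 67.64 mm).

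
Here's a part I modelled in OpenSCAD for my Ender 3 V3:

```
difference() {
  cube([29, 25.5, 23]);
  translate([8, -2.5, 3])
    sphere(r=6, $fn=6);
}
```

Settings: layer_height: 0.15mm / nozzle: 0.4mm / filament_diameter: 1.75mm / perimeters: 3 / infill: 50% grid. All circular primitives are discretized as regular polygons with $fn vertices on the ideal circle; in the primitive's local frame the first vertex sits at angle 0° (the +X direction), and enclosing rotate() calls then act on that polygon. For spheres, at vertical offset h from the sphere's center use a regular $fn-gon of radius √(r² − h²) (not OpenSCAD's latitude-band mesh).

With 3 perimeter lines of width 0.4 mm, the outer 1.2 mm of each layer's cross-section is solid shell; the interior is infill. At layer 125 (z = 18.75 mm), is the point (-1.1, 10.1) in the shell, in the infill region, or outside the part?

outside

At z = 18.75 mm: the cube is present — its section is the full 29×25.5 rectangle; the sphere at (8, -2.5) is absent (|z−center|=15.750 > r=6); After the difference (first − rest): none of the subtracted shapes is present at this height, so the 29×25.5 cube is unchanged — 1 connected region. Overall, the cross-section is a single solid region. The nearest boundary edge runs (0.00, 25.50)→(0.00, 0.00); distance from the point to it = 1.10 mm. The point is not inside any of the regions above, so it lies outside the cross-section (1.10 mm from the nearest boundary).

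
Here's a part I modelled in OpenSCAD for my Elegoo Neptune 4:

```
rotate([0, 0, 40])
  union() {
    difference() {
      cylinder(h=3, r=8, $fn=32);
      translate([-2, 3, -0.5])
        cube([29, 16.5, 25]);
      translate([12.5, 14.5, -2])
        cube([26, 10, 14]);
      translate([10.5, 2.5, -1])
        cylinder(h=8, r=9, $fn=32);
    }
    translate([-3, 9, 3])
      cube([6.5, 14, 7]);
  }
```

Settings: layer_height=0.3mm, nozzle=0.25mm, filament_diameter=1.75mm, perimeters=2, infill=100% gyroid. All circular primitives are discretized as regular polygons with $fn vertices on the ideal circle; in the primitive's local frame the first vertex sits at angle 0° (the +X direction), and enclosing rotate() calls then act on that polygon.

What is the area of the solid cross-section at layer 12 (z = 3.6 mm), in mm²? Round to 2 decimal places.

At z = 3.6 mm: the cylinder does not reach this height (z outside [0, 3]); the 29×16.5 cube at (-2, 3) contributes its full rectangle (area 478.50 mm²); the cube at (12.5, 14.5) is present — its section is the full 26×10 rectangle (area 260.00 mm²); the cylinder at (10.5, 2.5): section is a regular 32-gon, circumradius r=9 (area = (32/2)·9.000²·sin(360°/32) = 252.84 mm²); Taking the first minus the rest: the first operand is absent here, so nothing remains; the cube at (-3, 9) is present — its section is the full 6.5×14 rectangle (area 91.00 mm²); Merging all regions: only the 6.5×14 cube at (-3, 9) is present, so the union is just that shape — area = 91.00 mm²; (rotated 40° about Z; rotation is an isometry so areas/perimeters/island counts are preserved). Overall, the cross-section is a single solid region. Net area = 91.00 mm².

91.00 mm²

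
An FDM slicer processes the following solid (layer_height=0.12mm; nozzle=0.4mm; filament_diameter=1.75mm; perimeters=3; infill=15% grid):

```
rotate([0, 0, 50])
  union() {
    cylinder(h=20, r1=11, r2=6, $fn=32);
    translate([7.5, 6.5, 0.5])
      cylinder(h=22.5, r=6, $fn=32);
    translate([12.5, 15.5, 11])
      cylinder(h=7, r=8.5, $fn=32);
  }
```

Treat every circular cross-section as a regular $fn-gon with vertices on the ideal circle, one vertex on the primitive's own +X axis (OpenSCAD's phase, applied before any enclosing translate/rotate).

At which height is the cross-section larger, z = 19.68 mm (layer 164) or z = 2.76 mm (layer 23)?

Layer 164 (z = 19.68): the cone contributes a regular 32-gon of circumradius 6.080 (interpolated between r1=11 and r2=6 at t=0.984) (area = (32/2)·6.080²·sin(360°/32) = 115.39 mm²); the cylinder at (7.5, 6.5): section is a regular 32-gon, circumradius r=6 (area = (32/2)·6.000²·sin(360°/32) = 112.37 mm²); the cylinder at (12.5, 15.5) does not reach this height (z outside [11, 18]); Taking the union: the regions partially overlap — summed areas 227.76 mm² minus the doubly-counted overlap 9.80 mm² gives 217.96 mm² — area = 217.96 mm²; (rotated 50° about Z; rotation is an isometry so areas/perimeters/island counts are preserved). So its area = 217.96 mm². Layer 23 (z = 2.76): the cone contributes a regular 32-gon of circumradius 10.310 (interpolated between r1=11 and r2=6 at t=0.138) (area = (32/2)·10.310²·sin(360°/32) = 331.80 mm²); the r=6 cylinder at (7.5, 6.5) contributes a regular 32-gon of circumradius 6 (area = (32/2)·6.000²·sin(360°/32) = 112.37 mm²); the cylinder at (12.5, 15.5) is not intersected at this z (z outside [11, 18]); Taking the union: the regions partially overlap — summed areas 444.17 mm² minus the doubly-counted overlap 53.25 mm² gives 390.92 mm² — area = 390.92 mm²; (rotated 50° about Z; rotation is an isometry so areas/perimeters/island counts are preserved). So its area = 390.92 mm². Layer 23 is larger (390.92 vs 217.96 mm²).

layer 23 (z = 2.76 mm)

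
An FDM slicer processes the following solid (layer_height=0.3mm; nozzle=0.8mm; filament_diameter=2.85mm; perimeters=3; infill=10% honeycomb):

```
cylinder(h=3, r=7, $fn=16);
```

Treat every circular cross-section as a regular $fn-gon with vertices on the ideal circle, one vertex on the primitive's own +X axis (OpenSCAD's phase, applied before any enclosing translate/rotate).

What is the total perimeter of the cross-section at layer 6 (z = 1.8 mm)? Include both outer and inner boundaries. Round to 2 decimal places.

At z = 1.8 mm: the r=7 cylinder contributes a regular 16-gon of circumradius 7 (perimeter = 2·16·7.000·sin(180°/16) = 43.70 mm). Overall, the cross-section is a single solid region. Total boundary length (outer) = 43.70 mm.

43.70 mm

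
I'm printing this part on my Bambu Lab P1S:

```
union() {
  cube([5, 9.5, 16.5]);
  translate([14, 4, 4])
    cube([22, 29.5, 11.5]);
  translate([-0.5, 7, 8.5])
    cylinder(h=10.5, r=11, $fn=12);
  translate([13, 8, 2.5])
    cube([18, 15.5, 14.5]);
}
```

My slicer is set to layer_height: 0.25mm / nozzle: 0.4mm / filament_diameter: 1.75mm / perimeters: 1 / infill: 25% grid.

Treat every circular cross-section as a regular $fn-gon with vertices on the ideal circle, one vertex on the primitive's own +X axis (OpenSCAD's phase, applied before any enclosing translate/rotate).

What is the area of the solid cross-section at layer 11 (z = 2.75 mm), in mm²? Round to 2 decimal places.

At z = 2.75 mm: the cube is present — its section is the full 5×9.5 rectangle (area 47.50 mm²); the cube at (14, 4) is absent (z outside [4, 15.5]); the cylinder at (-0.5, 7) is not intersected at this z (z outside [8.5, 19]); the cube at (13, 8) is present — its section is the full 18×15.5 rectangle (area 279.00 mm²); Combining (union): the 2 present regions are separate (no shared area or edge), so areas and boundary lengths simply add and each stays a separate island — area = 326.50 mm². Overall, the cross-section has 2 separate islands. Net area = 326.50 mm².

326.50 mm²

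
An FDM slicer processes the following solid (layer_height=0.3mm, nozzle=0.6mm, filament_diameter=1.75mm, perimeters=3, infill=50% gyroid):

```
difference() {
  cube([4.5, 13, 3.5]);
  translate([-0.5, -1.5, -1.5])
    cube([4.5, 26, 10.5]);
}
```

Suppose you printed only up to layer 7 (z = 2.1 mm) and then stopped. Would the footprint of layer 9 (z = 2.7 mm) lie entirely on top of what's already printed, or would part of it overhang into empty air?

Compare the two slices. At z = 2.1: the cube is present — its section is the full 4.5×13 rectangle (area 58.50 mm²); the 4.5×26 cube at (-0.5, -1.5) contributes its full rectangle (area 117.00 mm²); After the difference (first − rest): starting from the 4.5×13 cube (58.50 mm²), the 4.5×26 cube at (-0.5, -1.5) partially overlaps it — only the 52.00 mm² overlap (of its 117.00 mm²) is removed, clipping the outline — area = 6.50 mm². At z = 2.7: the cube is present — its section is the full 4.5×13 rectangle (area 58.50 mm²); the cube at (-0.5, -1.5) is present — its section is the full 4.5×26 rectangle (area 117.00 mm²); Taking the first minus the rest: starting from the 4.5×13 cube (58.50 mm²), the 4.5×26 cube at (-0.5, -1.5) partially overlaps it — only the 52.00 mm² overlap (of its 117.00 mm²) is removed, clipping the outline — area = 6.50 mm². Checking containment: the cross-section at z = 2.7 is a subset of the cross-section at z = 2.1.

entirely on top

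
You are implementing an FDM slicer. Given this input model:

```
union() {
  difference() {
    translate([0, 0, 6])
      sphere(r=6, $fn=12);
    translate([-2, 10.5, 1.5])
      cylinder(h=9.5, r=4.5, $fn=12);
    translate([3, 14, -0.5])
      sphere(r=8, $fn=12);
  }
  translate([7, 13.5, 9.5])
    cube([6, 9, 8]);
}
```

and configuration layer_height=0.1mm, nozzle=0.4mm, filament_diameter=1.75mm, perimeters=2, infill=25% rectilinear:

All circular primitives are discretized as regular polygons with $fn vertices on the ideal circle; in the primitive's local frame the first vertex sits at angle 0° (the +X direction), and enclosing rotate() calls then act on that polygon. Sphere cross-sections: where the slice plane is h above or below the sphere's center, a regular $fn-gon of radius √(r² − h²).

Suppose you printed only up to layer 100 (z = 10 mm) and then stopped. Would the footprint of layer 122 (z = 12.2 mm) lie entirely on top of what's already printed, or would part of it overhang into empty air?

entirely on top

Compare the two slices. At z = 10: the r=6 sphere contributes a regular 12-gon of circumradius √(6²−4²) = 4.472 (area = (12/2)·4.472²·sin(360°/12) = 60.00 mm²); the r=4.5 cylinder at (-2, 10.5) contributes a regular 12-gon of circumradius 4.5 (area = (12/2)·4.500²·sin(360°/12) = 60.75 mm²); the sphere at (3, 14) is not intersected at this z (|z−center|=10.500 > r=8); Taking the first minus the rest: starting from the r=6 sphere (60.00 mm²), the r=4.5 cylinder at (-2, 10.5) misses the remaining region (no effect) — area = 60.00 mm²; the cube at (7, 13.5) is present — its section is the full 6×9 rectangle (area 54.00 mm²); Taking the union: the 2 present regions are separate (no shared area or edge), so areas and boundary lengths simply add and each stays a separate island — area = 114.00 mm². At z = 12.2: the sphere is absent (|z−center|=6.200 > r=6); the cylinder at (-2, 10.5) is not intersected at this z (z outside [1.5, 11]); the sphere at (3, 14) does not reach this height (|z−center|=12.700 > r=8); Subtracting the remaining from the first: the first operand is absent here, so nothing remains; the cube at (7, 13.5) (footprint 6×9) is included at this height (area 54.00 mm²); Combining (union): only the 6×9 cube at (7, 13.5) is present, so the union is just that shape — area = 54.00 mm². Checking containment: the cross-section at z = 12.2 is a subset of the cross-section at z = 10.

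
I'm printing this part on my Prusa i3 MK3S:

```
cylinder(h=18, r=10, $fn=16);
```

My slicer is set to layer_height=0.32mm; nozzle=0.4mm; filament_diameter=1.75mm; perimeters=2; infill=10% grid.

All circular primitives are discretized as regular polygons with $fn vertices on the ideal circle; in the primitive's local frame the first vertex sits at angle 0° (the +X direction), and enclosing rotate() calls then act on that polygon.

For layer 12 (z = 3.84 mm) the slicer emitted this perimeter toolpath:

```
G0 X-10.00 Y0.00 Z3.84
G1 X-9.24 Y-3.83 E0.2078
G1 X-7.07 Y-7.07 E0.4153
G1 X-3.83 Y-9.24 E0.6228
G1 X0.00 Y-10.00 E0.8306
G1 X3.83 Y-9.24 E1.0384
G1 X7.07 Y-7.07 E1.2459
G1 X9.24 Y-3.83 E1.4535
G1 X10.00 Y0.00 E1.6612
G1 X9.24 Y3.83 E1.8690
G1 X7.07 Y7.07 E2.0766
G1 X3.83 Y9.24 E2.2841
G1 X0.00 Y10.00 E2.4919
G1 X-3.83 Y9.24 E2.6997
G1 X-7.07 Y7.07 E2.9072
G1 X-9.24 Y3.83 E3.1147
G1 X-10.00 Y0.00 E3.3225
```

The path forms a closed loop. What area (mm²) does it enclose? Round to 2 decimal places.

Apply the shoelace formula to the sequence of (X, Y) vertices; enclosed area = 306.19 mm².

306.19 mm²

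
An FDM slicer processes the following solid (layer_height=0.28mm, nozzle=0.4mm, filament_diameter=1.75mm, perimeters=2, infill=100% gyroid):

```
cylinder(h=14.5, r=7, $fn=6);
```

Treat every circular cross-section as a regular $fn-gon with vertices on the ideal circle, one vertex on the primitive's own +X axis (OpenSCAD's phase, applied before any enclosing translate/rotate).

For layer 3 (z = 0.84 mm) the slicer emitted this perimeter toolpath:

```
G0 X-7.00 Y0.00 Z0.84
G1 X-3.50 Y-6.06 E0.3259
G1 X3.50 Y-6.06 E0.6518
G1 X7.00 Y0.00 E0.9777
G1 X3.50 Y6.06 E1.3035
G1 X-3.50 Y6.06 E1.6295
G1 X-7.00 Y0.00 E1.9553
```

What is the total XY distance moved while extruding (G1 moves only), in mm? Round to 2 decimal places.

41.99 mm

Sum the Euclidean lengths of each G1 segment: total = 41.99 mm.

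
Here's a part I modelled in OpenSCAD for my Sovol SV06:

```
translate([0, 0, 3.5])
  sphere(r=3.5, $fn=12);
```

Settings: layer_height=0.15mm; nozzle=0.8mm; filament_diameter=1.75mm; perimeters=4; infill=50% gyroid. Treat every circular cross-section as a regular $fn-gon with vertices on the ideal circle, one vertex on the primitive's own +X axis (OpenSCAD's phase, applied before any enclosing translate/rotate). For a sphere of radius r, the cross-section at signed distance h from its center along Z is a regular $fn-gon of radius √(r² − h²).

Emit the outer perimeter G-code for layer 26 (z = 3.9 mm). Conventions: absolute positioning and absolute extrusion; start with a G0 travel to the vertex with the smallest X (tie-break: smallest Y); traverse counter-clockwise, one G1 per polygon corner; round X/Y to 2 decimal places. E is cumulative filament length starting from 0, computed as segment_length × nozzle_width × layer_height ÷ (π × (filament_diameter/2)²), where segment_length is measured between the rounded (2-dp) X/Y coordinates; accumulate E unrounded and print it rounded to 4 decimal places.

G0 X-3.48 Y0.00 Z3.90
G1 X-3.01 Y-1.74 E0.0899
G1 X-1.74 Y-3.01 E0.1795
G1 X0.00 Y-3.48 E0.2694
G1 X1.74 Y-3.01 E0.3594
G1 X3.01 Y-1.74 E0.4490
G1 X3.48 Y0.00 E0.5389
G1 X3.01 Y1.74 E0.6288
G1 X1.74 Y3.01 E0.7184
G1 X0.00 Y3.48 E0.8083
G1 X-1.74 Y3.01 E0.8983
G1 X-3.01 Y1.74 E0.9879
G1 X-3.48 Y0.00 E1.0778

At z = 3.9 mm: the r=3.5 sphere contributes a regular 12-gon of circumradius √(3.5²−0.4²) = 3.477. The outline is a single polygon with 12 vertices. Extrusion per mm of travel: 0.8 × 0.15 / (π × 0.875²) = 0.049890. Accumulating E over each segment gives final E = 1.0778.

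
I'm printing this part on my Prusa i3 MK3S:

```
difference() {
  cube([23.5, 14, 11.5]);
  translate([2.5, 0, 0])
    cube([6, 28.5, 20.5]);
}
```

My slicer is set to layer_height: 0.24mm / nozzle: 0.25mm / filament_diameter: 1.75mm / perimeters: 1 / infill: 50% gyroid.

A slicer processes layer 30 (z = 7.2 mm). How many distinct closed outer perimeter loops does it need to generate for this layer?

2

At z = 7.2 mm: the cube (footprint 23.5×14) is included at this height; the cube at (2.5, 0) is present — its section is the full 6×28.5 rectangle; After the difference (first − rest): starting from the 23.5×14 cube, the 6×28.5 cube at (2.5, 0) partially overlaps it — only the 84.00 mm² overlap (of its 171.00 mm²) is removed, clipping the outline — 2 connected regions. The result has 2 disconnected regions.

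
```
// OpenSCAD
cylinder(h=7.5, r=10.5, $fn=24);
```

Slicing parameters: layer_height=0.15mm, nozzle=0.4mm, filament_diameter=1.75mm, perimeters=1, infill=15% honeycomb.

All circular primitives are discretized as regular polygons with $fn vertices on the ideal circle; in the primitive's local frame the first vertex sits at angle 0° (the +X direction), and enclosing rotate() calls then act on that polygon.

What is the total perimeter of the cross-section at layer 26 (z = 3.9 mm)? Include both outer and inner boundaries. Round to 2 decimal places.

65.79 mm

At z = 3.9 mm: the r=10.5 cylinder contributes a regular 24-gon of circumradius 10.5 (perimeter = 2·24·10.500·sin(180°/24) = 65.79 mm). Overall, the cross-section is a single solid region. Total boundary length (outer) = 65.79 mm.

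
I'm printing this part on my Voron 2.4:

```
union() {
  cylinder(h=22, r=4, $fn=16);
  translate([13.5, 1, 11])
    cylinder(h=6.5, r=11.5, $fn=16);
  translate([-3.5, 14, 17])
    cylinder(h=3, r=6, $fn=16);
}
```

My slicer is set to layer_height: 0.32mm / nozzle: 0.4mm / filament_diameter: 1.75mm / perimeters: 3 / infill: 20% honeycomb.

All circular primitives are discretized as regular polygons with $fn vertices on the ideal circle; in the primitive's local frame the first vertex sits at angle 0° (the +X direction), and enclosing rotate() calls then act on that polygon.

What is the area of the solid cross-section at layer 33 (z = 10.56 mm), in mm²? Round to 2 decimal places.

At z = 10.56 mm: the r=4 cylinder contributes a regular 16-gon of circumradius 4 (area = (16/2)·4.000²·sin(360°/16) = 48.98 mm²); the cylinder at (13.5, 1) is absent (z outside [11, 17.5]); the cylinder at (-3.5, 14) is absent (z outside [17, 20]); Combining (union): only the r=4 cylinder is present, so the union is just that shape — area = 48.98 mm². Overall, the cross-section is a single solid region. Net area = 48.98 mm².

48.98 mm²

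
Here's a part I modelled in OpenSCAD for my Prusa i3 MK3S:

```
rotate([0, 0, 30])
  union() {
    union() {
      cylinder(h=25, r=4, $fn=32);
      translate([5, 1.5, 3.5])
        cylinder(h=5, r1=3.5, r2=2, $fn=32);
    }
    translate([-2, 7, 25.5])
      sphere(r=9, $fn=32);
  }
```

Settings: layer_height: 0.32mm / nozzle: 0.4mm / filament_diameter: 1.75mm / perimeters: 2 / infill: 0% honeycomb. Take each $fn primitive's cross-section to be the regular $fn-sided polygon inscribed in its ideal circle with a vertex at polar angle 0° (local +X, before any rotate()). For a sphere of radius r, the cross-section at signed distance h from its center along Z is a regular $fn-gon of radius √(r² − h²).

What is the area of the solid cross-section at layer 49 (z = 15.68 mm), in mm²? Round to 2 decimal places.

49.94 mm²

At z = 15.68 mm: the r=4 cylinder contributes a regular 32-gon of circumradius 4 (area = (32/2)·4.000²·sin(360°/32) = 49.94 mm²); the cone at (5, 1.5) is not intersected at this z (z outside [3.5, 8.5]); Taking the union: only the r=4 cylinder is present, so the union is just that shape — area = 49.94 mm²; the sphere at (-2, 7) is not intersected at this z (|z−center|=9.820 > r=9); Combining (union): only that combined region is present, so the union is just that shape — area = 49.94 mm²; (rotated 30° about Z; rotation is an isometry so areas/perimeters/island counts are preserved). Overall, the cross-section is a single solid region. Net area = 49.94 mm².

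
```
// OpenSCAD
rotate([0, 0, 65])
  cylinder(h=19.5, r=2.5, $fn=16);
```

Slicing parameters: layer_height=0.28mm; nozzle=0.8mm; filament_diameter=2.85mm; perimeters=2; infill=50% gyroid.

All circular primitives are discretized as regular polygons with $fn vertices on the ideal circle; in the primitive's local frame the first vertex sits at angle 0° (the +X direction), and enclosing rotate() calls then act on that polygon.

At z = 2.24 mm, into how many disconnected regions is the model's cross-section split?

1

At z = 2.24 mm: the cylinder: section is a regular 16-gon, circumradius r=2.5; (rotated 65° about Z; rotation is an isometry so areas/perimeters/island counts are preserved). The result has 1 disconnected region.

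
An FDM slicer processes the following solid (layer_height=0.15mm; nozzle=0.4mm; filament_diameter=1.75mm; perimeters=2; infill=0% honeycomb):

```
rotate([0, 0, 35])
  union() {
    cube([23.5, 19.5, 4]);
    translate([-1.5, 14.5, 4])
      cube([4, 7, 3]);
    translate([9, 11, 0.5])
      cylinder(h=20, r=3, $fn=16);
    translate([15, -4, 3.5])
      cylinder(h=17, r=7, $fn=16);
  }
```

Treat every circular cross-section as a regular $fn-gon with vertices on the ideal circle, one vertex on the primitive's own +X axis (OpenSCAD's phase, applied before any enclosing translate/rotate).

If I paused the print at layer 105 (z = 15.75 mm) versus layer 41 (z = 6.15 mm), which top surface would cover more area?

Layer 105 (z = 15.75): the cube is not intersected at this z (z outside [0, 4]); the cube at (-1.5, 14.5) is absent (z outside [4, 7]); the cylinder at (9, 11): section is a regular 16-gon, circumradius r=3 (area = (16/2)·3.000²·sin(360°/16) = 27.55 mm²); the r=7 cylinder at (15, -4) gives a regular 16-gon of circumradius 7 (constant along its height) (area = (16/2)·7.000²·sin(360°/16) = 150.01 mm²); Merging all regions: the 2 present regions are separate (no shared area or edge), so areas and boundary lengths simply add and each stays a separate island — area = 177.57 mm²; (whole slice rotated 35° about Z — lengths, areas and connectivity unchanged). So its area = 177.57 mm². Layer 41 (z = 6.15): the cube is not intersected at this z (z outside [0, 4]); the cube at (-1.5, 14.5) is present — its section is the full 4×7 rectangle (area 28.00 mm²); the cylinder at (9, 11): section is a regular 16-gon, circumradius r=3 (area = (16/2)·3.000²·sin(360°/16) = 27.55 mm²); the cylinder at (15, -4): section is a regular 16-gon, circumradius r=7 (area = (16/2)·7.000²·sin(360°/16) = 150.01 mm²); Merging all regions: the 3 present regions are separate (no shared area or edge), so areas and boundary lengths simply add and each stays a separate island — area = 205.57 mm²; (whole slice rotated 35° about Z — lengths, areas and connectivity unchanged). So its area = 205.57 mm². Layer 41 is larger (205.57 vs 177.57 mm²).

layer 41 (z = 6.15 mm)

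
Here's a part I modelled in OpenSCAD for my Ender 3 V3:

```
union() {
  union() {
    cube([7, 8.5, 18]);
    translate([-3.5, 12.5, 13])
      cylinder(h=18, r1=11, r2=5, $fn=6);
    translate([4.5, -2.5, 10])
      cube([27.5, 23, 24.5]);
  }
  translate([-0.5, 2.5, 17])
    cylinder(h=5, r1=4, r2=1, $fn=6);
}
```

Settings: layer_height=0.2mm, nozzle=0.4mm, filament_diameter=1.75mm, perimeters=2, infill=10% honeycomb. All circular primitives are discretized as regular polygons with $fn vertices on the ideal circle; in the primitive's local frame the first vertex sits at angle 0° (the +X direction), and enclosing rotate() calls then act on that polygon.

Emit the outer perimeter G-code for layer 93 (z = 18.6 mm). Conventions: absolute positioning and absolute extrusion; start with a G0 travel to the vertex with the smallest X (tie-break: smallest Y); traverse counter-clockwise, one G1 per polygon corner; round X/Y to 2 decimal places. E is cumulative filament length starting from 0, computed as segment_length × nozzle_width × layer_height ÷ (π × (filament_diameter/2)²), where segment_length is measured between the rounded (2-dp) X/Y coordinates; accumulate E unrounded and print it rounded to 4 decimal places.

G0 X-12.63 Y12.50 Z18.60
G1 X-8.07 Y4.59 E0.3037
G1 X-2.33 Y4.59 E0.4946
G1 X-3.54 Y2.50 E0.5749
G1 X-2.02 Y-0.13 E0.6759
G1 X1.02 Y-0.13 E0.7771
G1 X2.54 Y2.50 E0.8781
G1 X1.20 Y4.82 E0.9672
G1 X4.50 Y10.54 E1.1868
G1 X4.50 Y-2.50 E1.6205
G1 X32.00 Y-2.50 E2.5352
G1 X32.00 Y20.50 E3.3002
G1 X4.50 Y20.50 E4.2148
G1 X4.50 Y14.46 E4.4157
G1 X1.07 Y20.41 E4.6442
G1 X-8.07 Y20.41 E4.9482
G1 X-12.63 Y12.50 E5.2518

At z = 18.6 mm: the cube is absent (z outside [0, 18]); the cone at (-3.5, 12.5) contributes a regular 6-gon of circumradius 9.133 (interpolated between r1=11 and r2=5 at t=0.311); the cube at (4.5, -2.5) (footprint 27.5×23) is included at this height; Merging all regions: the regions partially overlap (shared area 2.22 mm²), so overlapping operands fuse into one piece — 1 connected region; the cone at (-0.5, 2.5): at t=0.320 of its height the radius interpolates to r₁+(r₂−r₁)t = 3.040, giving a regular 6-gon of that circumradius; Taking the union: the regions partially overlap (shared area 1.79 mm²), so overlapping operands fuse into one piece — 1 connected region. The outline is a single polygon with 16 vertices. Extrusion per mm of travel: 0.4 × 0.2 / (π × 0.875²) = 0.033260. Accumulating E over each segment gives final E = 5.2518.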